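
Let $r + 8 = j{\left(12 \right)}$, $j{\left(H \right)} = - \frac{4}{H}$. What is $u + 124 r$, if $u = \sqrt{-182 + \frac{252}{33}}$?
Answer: $- \frac{3100}{3} + \frac{i \sqrt{21098}}{11} \approx -1033.3 + 13.205 i$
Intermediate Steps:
$r = - \frac{25}{3}$ ($r = -8 - \frac{4}{12} = -8 - \frac{1}{3} = - \frac{25}{3} \approx -8.3333$)
$u = \frac{i \sqrt{21098}}{11}$ ($u = \sqrt{-182 + 252 \cdot \frac{1}{33}} = \sqrt{-182 + \frac{84}{11}} = \sqrt{- \frac{1918}{11}} = \frac{i \sqrt{21098}}{11} \approx 13.205 i$)
$u + 124 r = \frac{i \sqrt{21098}}{11} + 124 \left(- \frac{25}{3}\right) = \frac{i \sqrt{21098}}{11} - \frac{3100}{3} = - \frac{3100}{3} + \frac{i \sqrt{21098}}{11}$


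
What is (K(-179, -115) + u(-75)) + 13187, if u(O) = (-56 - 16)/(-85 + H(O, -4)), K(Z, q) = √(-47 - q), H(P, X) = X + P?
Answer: 540685/41 + 2*√17 ≈ 13196.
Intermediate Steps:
H(P, X) = P + X
u(O) = -72/(-89 + O) (u(O) = (-56 - 16)/(-85 + (O - 4)) = -72/(-85 + (-4 + O)) = -72/(-89 + O))
(K(-179, -115) + u(-75)) + 13187 = (√(-47 - 1*(-115)) - 72/(-89 - 75)) + 13187 = (√(-47 + 115) - 72/(-164)) + 13187 = (√68 - 72*(-1/164)) + 13187 = (2*√17 + 18/41) + 13187 = (18/41 + 2*√17) + 13187 = 540685/41 + 2*√17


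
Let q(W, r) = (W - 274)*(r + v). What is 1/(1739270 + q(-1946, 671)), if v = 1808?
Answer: -1/3764110 ≈ -2.6567e-7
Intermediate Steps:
q(W, r) = (-274 + W)*(1808 + r) (q(W, r) = (W - 274)*(r + 1808) = (-274 + W)*(1808 + r))
1/(1739270 + q(-1946, 671)) = 1/(1739270 + (-495392 - 274*671 + 1808*(-1946) - 1946*671)) = 1/(1739270 + (-495392 - 183854 - 3518368 - 1305766)) = 1/(1739270 - 5503380) = 1/(-3764110) = -1/3764110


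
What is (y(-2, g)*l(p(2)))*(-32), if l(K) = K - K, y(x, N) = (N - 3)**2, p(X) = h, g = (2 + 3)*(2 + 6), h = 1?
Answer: 0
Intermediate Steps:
g = 40 (g = 5*8 = 40)
p(X) = 1
y(x, N) = (-3 + N)**2
l(K) = 0
(y(-2, g)*l(p(2)))*(-32) = ((-3 + 40)**2*0)*(-32) = (37**2*0)*(-32) = (1369*0)*(-32) = 0*(-32) = 0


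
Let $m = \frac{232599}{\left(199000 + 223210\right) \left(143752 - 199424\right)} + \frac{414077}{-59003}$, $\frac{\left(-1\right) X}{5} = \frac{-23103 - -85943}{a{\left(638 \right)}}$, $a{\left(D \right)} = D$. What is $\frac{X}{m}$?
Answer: $\frac{217879122595932056000}{3104829402039068803} \approx 70.174$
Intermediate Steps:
$X = - \frac{157100}{319}$ ($X = - 5 \frac{-23103 - -85943}{638} = - 5 \left(-23103 + 85943\right) \frac{1}{638} = - 5 \cdot 62840 \cdot \frac{1}{638} = \left(-5\right) \frac{31420}{319} = - \frac{157100}{319} \approx -492.48$)
$m = - \frac{9733007529903037}{1386881747905360}$ ($m = \frac{232599}{422210 \left(-55672\right)} + 414077 \left(- \frac{1}{59003}\right) = \frac{232599}{-23505275120} - \frac{414077}{59003} = 232599 \left(- \frac{1}{23505275120}\right) - \frac{414077}{59003} = - \frac{232599}{23505275120} - \frac{414077}{59003} = - \frac{9733007529903037}{1386881747905360} \approx -7.0179$)
$\frac{X}{m} = - \frac{157100}{319 \left(- \frac{9733007529903037}{1386881747905360}\right)} = \left(- \frac{157100}{319}\right) \left(- \frac{1386881747905360}{9733007529903037}\right) = \frac{217879122595932056000}{3104829402039068803}$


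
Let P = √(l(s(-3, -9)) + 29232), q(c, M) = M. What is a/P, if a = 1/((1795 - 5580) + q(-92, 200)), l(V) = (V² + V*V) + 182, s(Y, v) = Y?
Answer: -√7358/52756860 ≈ -1.6259e-6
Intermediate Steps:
l(V) = 182 + 2*V² (l(V) = (V² + V²) + 182 = 2*V² + 182 = 182 + 2*V²)
a = -1/3585 (a = 1/((1795 - 5580) + 200) = 1/(-3785 + 200) = 1/(-3585) = -1/3585 ≈ -0.00027894)
P = 2*√7358 (P = √((182 + 2*(-3)²) + 29232) = √((182 + 2*9) + 29232) = √((182 + 18) + 29232) = √(200 + 29232) = √29432 = 2*√7358 ≈ 171.56)
a/P = -√7358/14716/3585 = -√7358/52756860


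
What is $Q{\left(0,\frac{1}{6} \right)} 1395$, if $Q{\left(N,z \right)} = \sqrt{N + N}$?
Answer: $0$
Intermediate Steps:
$Q{\left(N,z \right)} = \sqrt{2} \sqrt{N}$ ($Q{\left(N,z \right)} = \sqrt{2 N} = \sqrt{2} \sqrt{N}$)
$Q{\left(0,\frac{1}{6} \right)} 1395 = \sqrt{2} \sqrt{0} \cdot 1395 = \sqrt{2} \cdot 0 \cdot 1395 = 0 \cdot 1395 = 0$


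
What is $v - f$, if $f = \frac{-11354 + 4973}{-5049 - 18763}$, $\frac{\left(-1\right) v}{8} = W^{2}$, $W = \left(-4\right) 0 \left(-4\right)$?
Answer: $- \frac{6381}{23812} \approx -0.26797$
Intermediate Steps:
$W = 0$ ($W = 0 \left(-4\right) = 0$)
$v = 0$ ($v = - 8 \cdot 0^{2} = \left(-8\right) 0 = 0$)
$f = \frac{6381}{23812}$ ($f = - \frac{6381}{-23812} = \left(-6381\right) \left(- \frac{1}{23812}\right) = \frac{6381}{23812} \approx 0.26797$)
$v - f = 0 - \frac{6381}{23812} = - \frac{6381}{23812}$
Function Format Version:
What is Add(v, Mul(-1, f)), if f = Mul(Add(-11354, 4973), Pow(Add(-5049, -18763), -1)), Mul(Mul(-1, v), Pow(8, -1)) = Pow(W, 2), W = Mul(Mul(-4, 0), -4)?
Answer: Rational(-6381, 23812) ≈ -0.26797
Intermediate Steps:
W = 0 (W = Mul(0, -4) = 0)
v = 0 (v = Mul(-8, Pow(0, 2)) = Mul(-8, 0) = 0)
f = Rational(6381, 23812) (f = Mul(-6381, Pow(-23812, -1)) = Mul(-6381, Rational(-1, 23812)) = Rational(6381, 23812) ≈ 0.26797)
Add(v, Mul(-1, f)) = Add(0, Mul(-1, Rational(6381, 23812))) = Add(0, Rational(-6381, 23812)) = Rational(-6381, 23812)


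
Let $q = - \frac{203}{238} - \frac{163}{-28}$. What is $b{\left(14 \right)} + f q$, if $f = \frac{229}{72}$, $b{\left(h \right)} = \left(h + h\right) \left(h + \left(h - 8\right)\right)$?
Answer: $\frac{19733905}{34272} \approx 575.8$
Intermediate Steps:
$b{\left(h \right)} = 2 h \left(-8 + 2 h\right)$ ($b{\left(h \right)} = 2 h \left(h + \left(-8 + h\right)\right) = 2 h \left(-8 + 2 h\right)$)
$q = \frac{2365}{476}$ ($q = \left(-203\right) \frac{1}{238} - - \frac{163}{28} = - \frac{29}{34} + \frac{163}{28} = \frac{2365}{476} \approx 4.9685$)
$f = \frac{229}{72}$ ($f = 229 \cdot \frac{1}{72} = \frac{229}{72} \approx 3.1806$)
$b{\left(14 \right)} + f q = 4 \cdot 14 \left(-4 + 14\right) + \frac{229}{72} \cdot \frac{2365}{476} = 4 \cdot 14 \cdot 10 + \frac{541585}{34272} = 560 + \frac{541585}{34272} = \frac{19733905}{34272}$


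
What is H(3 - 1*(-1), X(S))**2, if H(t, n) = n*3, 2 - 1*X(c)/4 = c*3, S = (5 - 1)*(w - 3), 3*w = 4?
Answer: 69696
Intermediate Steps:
w = 4/3 (w = (1/3)*4 = 4/3 ≈ 1.3333)
S = -20/3 (S = (5 - 1)*(4/3 - 3) = 4*(-5/3) = -20/3 ≈ -6.6667)
X(c) = 8 - 12*c (X(c) = 8 - 4*c*3 = 8 - 12*c)
H(t, n) = 3*n
H(3 - 1*(-1), X(S))**2 = (3*(8 - 12*(-20/3)))**2 = (3*(8 + 80))**2 = (3*88)**2 = 264**2 = 69696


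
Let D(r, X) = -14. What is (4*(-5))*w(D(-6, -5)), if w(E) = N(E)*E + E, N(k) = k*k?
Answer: 55160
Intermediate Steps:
N(k) = k²
w(E) = E + E³ (w(E) = E²*E + E = E³ + E = E + E³)
(4*(-5))*w(D(-6, -5)) = (4*(-5))*(-14 + (-14)³) = -20*(-14 - 2744) = -20*(-2758) = 55160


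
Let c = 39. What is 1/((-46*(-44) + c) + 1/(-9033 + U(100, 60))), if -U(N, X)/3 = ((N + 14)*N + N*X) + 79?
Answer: 61470/126812609 ≈ 0.00048473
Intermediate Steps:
U(N, X) = -237 - 3*N*X - 3*N*(14 + N) (U(N, X) = -3*(((N + 14)*N + N*X) + 79) = -3*(((14 + N)*N + N*X) + 79) = -3*((N*(14 + N) + N*X) + 79) = -3*((N*X + N*(14 + N)) + 79) = -3*(79 + N*X + N*(14 + N)) = -237 - 3*N*X - 3*N*(14 + N))
1/((-46*(-44) + c) + 1/(-9033 + U(100, 60))) = 1/((-46*(-44) + 39) + 1/(-9033 + (-237 - 42*100 - 3*100**2 - 3*100*60))) = 1/((2024 + 39) + 1/(-9033 + (-237 - 4200 - 3*10000 - 18000))) = 1/(2063 + 1/(-9033 + (-237 - 4200 - 30000 - 18000))) = 1/(2063 + 1/(-9033 - 52437)) = 1/(2063 + 1/(-61470)) = 1/(2063 - 1/61470) = 1/(126812609/61470) = 61470/126812609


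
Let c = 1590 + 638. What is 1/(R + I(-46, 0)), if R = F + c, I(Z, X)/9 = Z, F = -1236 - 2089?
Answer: -1/1511 ≈ -0.00066181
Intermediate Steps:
F = -3325
I(Z, X) = 9*Z
c = 2228
R = -1097 (R = -3325 + 2228 = -1097)
1/(R + I(-46, 0)) = 1/(-1097 + 9*(-46)) = 1/(-1097 - 414) = 1/(-1511) = -1/1511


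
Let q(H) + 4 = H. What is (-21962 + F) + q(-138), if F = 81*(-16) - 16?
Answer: -23416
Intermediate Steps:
q(H) = -4 + H
F = -1312 (F = -1296 - 16 = -1312)
(-21962 + F) + q(-138) = (-21962 - 1312) + (-4 - 138) = -23274 - 142 = -23416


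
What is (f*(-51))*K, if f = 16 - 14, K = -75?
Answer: 7650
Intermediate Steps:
f = 2
(f*(-51))*K = (2*(-51))*(-75) = -102*(-75) = 7650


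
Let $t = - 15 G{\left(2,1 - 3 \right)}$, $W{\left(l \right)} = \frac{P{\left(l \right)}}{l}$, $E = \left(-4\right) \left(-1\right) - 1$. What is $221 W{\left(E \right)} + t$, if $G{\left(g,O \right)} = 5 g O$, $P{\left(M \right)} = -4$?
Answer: $\frac{16}{3} \approx 5.3333$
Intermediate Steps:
$G{\left(g,O \right)} = 5 O g$
$E = 3$ ($E = 4 - 1 = 3$)
$W{\left(l \right)} = - \frac{4}{l}$
$t = 300$ ($t = - 15 \cdot 5 \left(1 - 3\right) 2 = - 15 \cdot 5 \left(-2\right) 2 = \left(-15\right) \left(-20\right) = 300$)
$221 W{\left(E \right)} + t = 221 \left(- \frac{4}{3}\right) + 300 = - \frac{884}{3} + 300 = \frac{16}{3}$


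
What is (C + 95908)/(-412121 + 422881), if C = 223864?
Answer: 79943/2690 ≈ 29.719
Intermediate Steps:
(C + 95908)/(-412121 + 422881) = (223864 + 95908)/(-412121 + 422881) = 319772/10760 = 319772*(1/10760) = 79943/2690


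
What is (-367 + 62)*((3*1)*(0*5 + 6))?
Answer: -5490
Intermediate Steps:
(-367 + 62)*((3*1)*(0*5 + 6)) = -915*(0 + 6) = -915*6 = -305*18 = -5490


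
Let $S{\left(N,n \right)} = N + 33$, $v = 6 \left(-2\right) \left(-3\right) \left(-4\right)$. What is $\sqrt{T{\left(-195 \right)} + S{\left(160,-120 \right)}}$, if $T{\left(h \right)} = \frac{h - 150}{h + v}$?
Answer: $\frac{6 \sqrt{68817}}{113} \approx 13.929$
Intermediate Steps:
$v = -144$ ($v = \left(-12\right) \left(-3\right) \left(-4\right) = 36 \left(-4\right) = -144$)
$S{\left(N,n \right)} = 33 + N$
$T{\left(h \right)} = \frac{-150 + h}{-144 + h}$ ($T{\left(h \right)} = \frac{h - 150}{h - 144} = \frac{-150 + h}{-144 + h}$)
$\sqrt{T{\left(-195 \right)} + S{\left(160,-120 \right)}} = \sqrt{\frac{-150 - 195}{-144 - 195} + \left(33 + 160\right)} = \sqrt{\frac{1}{-339} \left(-345\right) + 193} = \sqrt{\left(- \frac{1}{339}\right) \left(-345\right) + 193} = \sqrt{\frac{115}{113} + 193} = \sqrt{\frac{21924}{113}} = \frac{6 \sqrt{68817}}{113}$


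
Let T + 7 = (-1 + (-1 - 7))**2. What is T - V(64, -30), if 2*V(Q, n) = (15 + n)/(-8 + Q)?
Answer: 8303/112 ≈ 74.134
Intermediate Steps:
V(Q, n) = (15 + n)/(2*(-8 + Q)) (V(Q, n) = ((15 + n)/(-8 + Q))/2 = (15 + n)/(2*(-8 + Q)))
T = 74 (T = -7 + (-1 + (-1 - 7))**2 = -7 + (-1 - 8)**2 = -7 + (-9)**2 = -7 + 81 = 74)
T - V(64, -30) = 74 - (15 - 30)/(2*(-8 + 64)) = 74 - (-15)/(2*56) = 74 - 1*(-15/112) = 74 + 15/112 = 8303/112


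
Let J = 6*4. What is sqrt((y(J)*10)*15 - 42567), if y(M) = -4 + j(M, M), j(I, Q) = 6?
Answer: I*sqrt(42267) ≈ 205.59*I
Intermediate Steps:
J = 24
y(M) = 2 (y(M) = -4 + 6 = 2)
sqrt((y(J)*10)*15 - 42567) = sqrt((2*10)*15 - 42567) = sqrt(20*15 - 42567) = sqrt(300 - 42567) = sqrt(-42267) = I*sqrt(42267)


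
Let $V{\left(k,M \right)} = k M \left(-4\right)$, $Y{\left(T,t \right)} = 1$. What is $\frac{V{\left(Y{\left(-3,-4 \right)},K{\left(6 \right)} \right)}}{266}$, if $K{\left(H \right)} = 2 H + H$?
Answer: $- \frac{36}{133} \approx -0.27068$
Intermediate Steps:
$K{\left(H \right)} = 3 H$
$V{\left(k,M \right)} = - 4 M k$ ($V{\left(k,M \right)} = M k \left(-4\right) = - 4 M k$)
$\frac{V{\left(Y{\left(-3,-4 \right)},K{\left(6 \right)} \right)}}{266} = \frac{\left(-4\right) 3 \cdot 6 \cdot 1}{266} = \left(-4\right) 18 \cdot 1 \cdot \frac{1}{266} = \left(-72\right) \frac{1}{266} = - \frac{36}{133}$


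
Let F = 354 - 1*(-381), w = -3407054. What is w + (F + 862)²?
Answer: -856645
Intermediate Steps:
F = 735 (F = 354 + 381 = 735)
w + (F + 862)² = -3407054 + (735 + 862)² = -3407054 + 1597² = -3407054 + 2550409 = -856645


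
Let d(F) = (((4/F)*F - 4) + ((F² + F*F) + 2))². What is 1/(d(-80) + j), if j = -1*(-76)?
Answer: 1/163891280 ≈ 6.1016e-9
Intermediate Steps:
j = 76
d(F) = (2 + 2*F²)² (d(F) = ((4 - 4) + ((F² + F²) + 2))² = (0 + (2*F² + 2))² = (0 + (2 + 2*F²))² = (2 + 2*F²)²)
1/(d(-80) + j) = 1/(4*(1 + (-80)²)² + 76) = 1/(4*(1 + 6400)² + 76) = 1/(4*6401² + 76) = 1/(4*40972801 + 76) = 1/(163891204 + 76) = 1/163891280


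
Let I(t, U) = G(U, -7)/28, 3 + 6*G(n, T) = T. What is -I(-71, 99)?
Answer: 5/84 ≈ 0.059524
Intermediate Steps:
G(n, T) = -1/2 + T/6
I(t, U) = -5/84 (I(t, U) = (-1/2 + (1/6)*(-7))/28 = (-1/2 - 7/6)*(1/28) = -5/3*1/28 = -5/84)
-I(-71, 99) = -1*(-5/84) = 5/84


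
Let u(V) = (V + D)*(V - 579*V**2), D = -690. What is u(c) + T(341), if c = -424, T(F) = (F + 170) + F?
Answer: 115957071844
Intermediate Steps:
T(F) = 170 + 2*F (T(F) = (170 + F) + F = 170 + 2*F)
u(V) = (-690 + V)*(V - 579*V**2) (u(V) = (V - 690)*(V - 579*V**2) = (-690 + V)*(V - 579*V**2))
u(c) + T(341) = -424*(-690 - 579*(-424)**2 + 399511*(-424)) + (170 + 2*341) = -424*(-690 - 579*179776 - 169392664) + (170 + 682) = -424*(-690 - 104090304 - 169392664) + 852 = -424*(-273483658) + 852 = 115957070992 + 852 = 115957071844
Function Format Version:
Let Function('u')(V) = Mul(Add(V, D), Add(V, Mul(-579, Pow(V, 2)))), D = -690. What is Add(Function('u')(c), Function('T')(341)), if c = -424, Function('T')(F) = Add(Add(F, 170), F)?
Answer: 115957071844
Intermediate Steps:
Function('T')(F) = Add(170, Mul(2, F)) (Function('T')(F) = Add(Add(170, F), F) = Add(170, Mul(2, F)))
Function('u')(V) = Mul(Add(-690, V), Add(V, Mul(-579, Pow(V, 2)))) (Function('u')(V) = Mul(Add(V, -690), Add(V, Mul(-579, Pow(V, 2)))) = Mul(Add(-690, V), Add(V, Mul(-579, Pow(V, 2)))))
Add(Function('u')(c), Function('T')(341)) = Add(Mul(-424, Add(-690, Mul(-579, Pow(-424, 2)), Mul(399511, -424))), Add(170, Mul(2, 341))) = Add(Mul(-424, Add(-690, Mul(-579, 179776), -169392664)), Add(170, 682)) = Add(Mul(-424, Add(-690, -104090304, -169392664)), 852) = Add(Mul(-424, -273483658), 852) = Add(115957070992, 852) = 115957071844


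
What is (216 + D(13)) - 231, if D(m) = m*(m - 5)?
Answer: 89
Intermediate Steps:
D(m) = m*(-5 + m)
(216 + D(13)) - 231 = (216 + 13*(-5 + 13)) - 231 = (216 + 13*8) - 231 = (216 + 104) - 231 = 320 - 231 = 89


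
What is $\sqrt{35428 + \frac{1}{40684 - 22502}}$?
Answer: $\frac{3 \sqrt{1301329976806}}{18182} \approx 188.22$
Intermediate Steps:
$\sqrt{35428 + \frac{1}{40684 - 22502}} = \sqrt{35428 + \frac{1}{18182}} = \sqrt{\frac{644151897}{18182}} = \frac{3 \sqrt{1301329976806}}{18182}$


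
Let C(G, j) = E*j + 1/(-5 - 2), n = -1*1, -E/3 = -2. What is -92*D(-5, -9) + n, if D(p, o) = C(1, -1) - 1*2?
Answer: 5237/7 ≈ 748.14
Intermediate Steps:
E = 6 (E = -3*(-2) = 6)
n = -1
C(G, j) = -1/7 + 6*j (C(G, j) = 6*j + 1/(-5 - 2) = 6*j + 1/(-7) = 6*j - 1/7 = -1/7 + 6*j)
D(p, o) = -57/7 (D(p, o) = (-1/7 + 6*(-1)) - 1*2 = (-1/7 - 6) - 2 = -43/7 - 2 = -57/7)
-92*D(-5, -9) + n = -92*(-57/7) - 1 = 5244/7 - 1 = 5237/7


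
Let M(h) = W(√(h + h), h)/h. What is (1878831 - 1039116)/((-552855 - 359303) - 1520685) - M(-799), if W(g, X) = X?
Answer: -3272558/2432843 ≈ -1.3452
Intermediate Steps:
M(h) = 1 (M(h) = h/h = 1)
(1878831 - 1039116)/((-552855 - 359303) - 1520685) - M(-799) = (1878831 - 1039116)/((-552855 - 359303) - 1520685) - 1*1 = 839715/(-912158 - 1520685) - 1 = 839715/(-2432843) - 1 = 839715*(-1/2432843) - 1 = -839715/2432843 - 1 = -3272558/2432843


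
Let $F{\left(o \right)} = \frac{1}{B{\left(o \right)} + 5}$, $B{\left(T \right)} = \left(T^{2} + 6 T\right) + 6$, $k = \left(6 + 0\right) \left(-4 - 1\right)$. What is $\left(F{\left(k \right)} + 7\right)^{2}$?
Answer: $\frac{26193924}{534361} \approx 49.019$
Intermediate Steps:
$k = -30$ ($k = 6 \left(-5\right) = -30$)
$B{\left(T \right)} = 6 + T^{2} + 6 T$
$F{\left(o \right)} = \frac{1}{11 + o^{2} + 6 o}$ ($F{\left(o \right)} = \frac{1}{\left(6 + o^{2} + 6 o\right) + 5} = \frac{1}{11 + o^{2} + 6 o}$)
$\left(F{\left(k \right)} + 7\right)^{2} = \left(\frac{1}{11 + \left(-30\right)^{2} + 6 \left(-30\right)} + 7\right)^{2} = \left(\frac{1}{11 + 900 - 180} + 7\right)^{2} = \left(\frac{1}{731} + 7\right)^{2} = \left(\frac{5118}{731}\right)^{2} = \frac{26193924}{534361}$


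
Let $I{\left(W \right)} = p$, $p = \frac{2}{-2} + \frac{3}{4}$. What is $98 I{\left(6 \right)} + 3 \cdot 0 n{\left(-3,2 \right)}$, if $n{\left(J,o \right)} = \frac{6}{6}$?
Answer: $- \frac{49}{2} \approx -24.5$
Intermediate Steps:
$n{\left(J,o \right)} = 1$ ($n{\left(J,o \right)} = 6 \cdot \frac{1}{6} = 1$)
$p = - \frac{1}{4}$ ($p = 2 \left(- \frac{1}{2}\right) + 3 \cdot \frac{1}{4} = -1 + \frac{3}{4} = - \frac{1}{4} \approx -0.25$)
$I{\left(W \right)} = - \frac{1}{4}$
$98 I{\left(6 \right)} + 3 \cdot 0 n{\left(-3,2 \right)} = 98 \left(- \frac{1}{4}\right) + 3 \cdot 0 \cdot 1 = - \frac{49}{2} + 0 \cdot 1 = - \frac{49}{2} + 0 = - \frac{49}{2}$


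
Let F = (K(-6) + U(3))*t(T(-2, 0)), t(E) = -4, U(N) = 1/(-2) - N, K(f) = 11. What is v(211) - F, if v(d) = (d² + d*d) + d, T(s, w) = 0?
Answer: 89283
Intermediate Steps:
v(d) = d + 2*d² (v(d) = (d² + d²) + d = 2*d² + d = d + 2*d²)
U(N) = -½ - N
F = -30 (F = (11 + (-½ - 1*3))*(-4) = (11 + (-½ - 3))*(-4) = (11 - 7/2)*(-4) = (15/2)*(-4) = -30)
v(211) - F = 211*(1 + 2*211) - 1*(-30) = 211*(1 + 422) + 30 = 211*423 + 30 = 89253 + 30 = 89283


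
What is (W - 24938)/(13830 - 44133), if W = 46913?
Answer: -7325/10101 ≈ -0.72518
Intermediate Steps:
(W - 24938)/(13830 - 44133) = (46913 - 24938)/(13830 - 44133) = 21975/(-30303) = 21975*(-1/30303) = -7325/10101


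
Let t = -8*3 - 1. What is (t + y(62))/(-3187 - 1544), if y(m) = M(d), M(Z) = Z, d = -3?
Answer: 28/4731 ≈ 0.0059184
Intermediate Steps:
y(m) = -3
t = -25 (t = -24 - 1 = -25)
(t + y(62))/(-3187 - 1544) = (-25 - 3)/(-3187 - 1544) = -28/(-4731) = -28*(-1/4731) = 28/4731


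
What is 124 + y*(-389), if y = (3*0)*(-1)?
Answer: 124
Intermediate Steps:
y = 0 (y = 0*(-1) = 0)
124 + y*(-389) = 124 + 0*(-389) = 124 + 0 = 124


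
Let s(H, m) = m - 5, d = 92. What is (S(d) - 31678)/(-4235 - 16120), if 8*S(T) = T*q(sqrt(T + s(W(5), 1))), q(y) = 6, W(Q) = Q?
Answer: 31609/20355 ≈ 1.5529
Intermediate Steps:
s(H, m) = -5 + m
S(T) = 3*T/4 (S(T) = (T*6)/8 = (6*T)/8 = 3*T/4)
(S(d) - 31678)/(-4235 - 16120) = ((3/4)*92 - 31678)/(-4235 - 16120) = (69 - 31678)/(-20355) = -31609*(-1/20355) = 31609/20355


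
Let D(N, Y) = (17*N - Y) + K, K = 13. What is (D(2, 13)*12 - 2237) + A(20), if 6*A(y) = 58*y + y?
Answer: -4897/3 ≈ -1632.3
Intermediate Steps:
A(y) = 59*y/6 (A(y) = (58*y + y)/6 = (59*y)/6 = 59*y/6)
D(N, Y) = 13 - Y + 17*N (D(N, Y) = (17*N - Y) + 13 = (-Y + 17*N) + 13 = 13 - Y + 17*N)
(D(2, 13)*12 - 2237) + A(20) = ((13 - 1*13 + 17*2)*12 - 2237) + (59/6)*20 = ((13 - 13 + 34)*12 - 2237) + 590/3 = (34*12 - 2237) + 590/3 = (408 - 2237) + 590/3 = -1829 + 590/3 = -4897/3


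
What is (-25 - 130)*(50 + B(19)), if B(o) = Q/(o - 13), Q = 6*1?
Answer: -7905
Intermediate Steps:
Q = 6
B(o) = 6/(-13 + o) (B(o) = 6/(o - 13) = 6/(-13 + o))
(-25 - 130)*(50 + B(19)) = (-25 - 130)*(50 + 6/(-13 + 19)) = -155*(50 + 6/6) = -155*(50 + 6*(⅙)) = -155*(50 + 1) = -155*51 = -7905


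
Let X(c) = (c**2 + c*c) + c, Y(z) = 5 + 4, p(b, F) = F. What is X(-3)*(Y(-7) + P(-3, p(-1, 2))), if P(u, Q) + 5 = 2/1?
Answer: 90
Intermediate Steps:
P(u, Q) = -3 (P(u, Q) = -5 + 2/1 = -5 + 2*1 = -5 + 2 = -3)
Y(z) = 9
X(c) = c + 2*c**2 (X(c) = (c**2 + c**2) + c = 2*c**2 + c = c + 2*c**2)
X(-3)*(Y(-7) + P(-3, p(-1, 2))) = (-3*(1 + 2*(-3)))*(9 - 3) = -3*(1 - 6)*6 = -3*(-5)*6 = 15*6 = 90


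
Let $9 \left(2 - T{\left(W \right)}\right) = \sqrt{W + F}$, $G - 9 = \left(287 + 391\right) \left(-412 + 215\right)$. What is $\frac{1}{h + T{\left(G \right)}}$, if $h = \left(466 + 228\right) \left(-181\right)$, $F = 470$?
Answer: $- \frac{10174572}{1278048471151} + \frac{9 i \sqrt{133087}}{1278048471151} \approx -7.961 \cdot 10^{-6} + 2.569 \cdot 10^{-9} i$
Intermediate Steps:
$G = -133557$ ($G = 9 + \left(287 + 391\right) \left(-412 + 215\right) = 9 + 678 \left(-197\right) = 9 - 133566 = -133557$)
$T{\left(W \right)} = 2 - \frac{\sqrt{470 + W}}{9}$ ($T{\left(W \right)} = 2 - \frac{\sqrt{W + 470}}{9} = 2 - \frac{\sqrt{470 + W}}{9}$)
$h = -125614$ ($h = 694 \left(-181\right) = -125614$)
$\frac{1}{h + T{\left(G \right)}} = \frac{1}{-125614 + \left(2 - \frac{\sqrt{470 - 133557}}{9}\right)} = \frac{1}{-125614 + \left(2 - \frac{\sqrt{-133087}}{9}\right)} = \frac{1}{-125614 + \left(2 - \frac{i \sqrt{133087}}{9}\right)} = \frac{1}{-125612 - \frac{i \sqrt{133087}}{9}}$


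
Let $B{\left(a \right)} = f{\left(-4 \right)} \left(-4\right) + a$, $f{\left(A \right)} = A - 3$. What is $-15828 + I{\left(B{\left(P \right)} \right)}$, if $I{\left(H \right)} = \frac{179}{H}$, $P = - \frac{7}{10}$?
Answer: $- \frac{4319254}{273} \approx -15821.0$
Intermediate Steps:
$P = - \frac{7}{10}$ ($P = \left(-7\right) \frac{1}{10} = - \frac{7}{10} \approx -0.7$)
$f{\left(A \right)} = -3 + A$
$B{\left(a \right)} = 28 + a$ ($B{\left(a \right)} = \left(-3 - 4\right) \left(-4\right) + a = \left(-7\right) \left(-4\right) + a = 28 + a$)
$-15828 + I{\left(B{\left(P \right)} \right)} = -15828 + \frac{179}{28 - \frac{7}{10}} = -15828 + \frac{179}{\frac{273}{10}} = -15828 + 179 \cdot \frac{10}{273} = -15828 + \frac{1790}{273} = - \frac{4319254}{273}$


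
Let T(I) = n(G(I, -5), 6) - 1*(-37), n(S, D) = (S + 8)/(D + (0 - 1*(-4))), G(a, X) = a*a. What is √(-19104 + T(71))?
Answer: I*√1856210/10 ≈ 136.24*I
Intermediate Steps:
G(a, X) = a²
n(S, D) = (8 + S)/(4 + D) (n(S, D) = (8 + S)/(D + (0 + 4)) = (8 + S)/(D + 4) = (8 + S)/(4 + D))
T(I) = 189/5 + I²/10 (T(I) = (8 + I²)/(4 + 6) - 1*(-37) = (8 + I²)/10 + 37 = (⅘ + I²/10) + 37 = 189/5 + I²/10)
√(-19104 + T(71)) = √(-19104 + (189/5 + (⅒)*71²)) = √(-19104 + (189/5 + (⅒)*5041)) = √(-19104 + (189/5 + 5041/10)) = √(-19104 + 5419/10) = √(-185621/10) = I*√1856210/10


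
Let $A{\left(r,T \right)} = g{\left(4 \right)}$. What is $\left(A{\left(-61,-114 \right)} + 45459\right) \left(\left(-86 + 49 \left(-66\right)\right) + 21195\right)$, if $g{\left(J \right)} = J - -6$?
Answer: $812758375$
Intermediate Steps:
$g{\left(J \right)} = 6 + J$ ($g{\left(J \right)} = J + 6 = 6 + J$)
$A{\left(r,T \right)} = 10$ ($A{\left(r,T \right)} = 6 + 4 = 10$)
$\left(A{\left(-61,-114 \right)} + 45459\right) \left(\left(-86 + 49 \left(-66\right)\right) + 21195\right) = \left(10 + 45459\right) \left(\left(-86 + 49 \left(-66\right)\right) + 21195\right) = 45469 \left(\left(-86 - 3234\right) + 21195\right) = 45469 \left(-3320 + 21195\right) = 45469 \cdot 17875 = 812758375$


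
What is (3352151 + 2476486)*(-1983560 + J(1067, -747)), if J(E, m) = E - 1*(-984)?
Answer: -11549496673233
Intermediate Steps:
J(E, m) = 984 + E (J(E, m) = E + 984 = 984 + E)
(3352151 + 2476486)*(-1983560 + J(1067, -747)) = (3352151 + 2476486)*(-1983560 + (984 + 1067)) = 5828637*(-1983560 + 2051) = 5828637*(-1981509) = -11549496673233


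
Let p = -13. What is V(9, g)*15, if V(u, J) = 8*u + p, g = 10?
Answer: 885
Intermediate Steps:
V(u, J) = -13 + 8*u (V(u, J) = 8*u - 13 = -13 + 8*u)
V(9, g)*15 = (-13 + 8*9)*15 = (-13 + 72)*15 = 59*15 = 885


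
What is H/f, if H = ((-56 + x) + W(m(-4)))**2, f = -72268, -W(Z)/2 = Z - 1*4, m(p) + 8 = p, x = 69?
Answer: -2025/72268 ≈ -0.028021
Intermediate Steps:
m(p) = -8 + p
W(Z) = 8 - 2*Z (W(Z) = -2*(Z - 1*4) = -2*(Z - 4) = -2*(-4 + Z) = 8 - 2*Z)
H = 2025 (H = ((-56 + 69) + (8 - 2*(-8 - 4)))**2 = (13 + (8 - 2*(-12)))**2 = (13 + (8 + 24))**2 = (13 + 32)**2 = 45**2 = 2025)
H/f = 2025/(-72268) = 2025*(-1/72268) = -2025/72268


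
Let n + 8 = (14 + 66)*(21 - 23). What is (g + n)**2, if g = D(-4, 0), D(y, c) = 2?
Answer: 27556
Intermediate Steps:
n = -168 (n = -8 + (14 + 66)*(21 - 23) = -8 + 80*(-2) = -8 - 160 = -168)
g = 2
(g + n)**2 = (2 - 168)**2 = (-166)**2 = 27556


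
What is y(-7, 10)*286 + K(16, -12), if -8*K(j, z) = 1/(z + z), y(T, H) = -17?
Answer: -933503/192 ≈ -4862.0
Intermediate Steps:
K(j, z) = -1/(16*z) (K(j, z) = -1/(8*(z + z)) = -1/(2*z)/8 = -1/(16*z))
y(-7, 10)*286 + K(16, -12) = -17*286 - 1/16/(-12) = -4862 - 1/16*(-1/12) = -4862 + 1/192 = -933503/192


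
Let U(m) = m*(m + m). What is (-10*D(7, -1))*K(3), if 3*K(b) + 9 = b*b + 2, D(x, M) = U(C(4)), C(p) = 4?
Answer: -640/3 ≈ -213.33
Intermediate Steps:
U(m) = 2*m**2 (U(m) = m*(2*m) = 2*m**2)
D(x, M) = 32 (D(x, M) = 2*4**2 = 2*16 = 32)
K(b) = -7/3 + b**2/3 (K(b) = -3 + (b*b + 2)/3 = -3 + (b**2 + 2)/3 = -3 + (2 + b**2)/3 = -3 + (2/3 + b**2/3) = -7/3 + b**2/3)
(-10*D(7, -1))*K(3) = (-10*32)*(-7/3 + (1/3)*3**2) = -320*(-7/3 + (1/3)*9) = -320*(-7/3 + 3) = -320*2/3 = -640/3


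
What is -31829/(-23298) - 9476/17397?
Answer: 110985755/135105102 ≈ 0.82148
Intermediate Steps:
-31829/(-23298) - 9476/17397 = -31829*(-1/23298) - 9476*1/17397 = 31829/23298 - 9476/17397 = 110985755/135105102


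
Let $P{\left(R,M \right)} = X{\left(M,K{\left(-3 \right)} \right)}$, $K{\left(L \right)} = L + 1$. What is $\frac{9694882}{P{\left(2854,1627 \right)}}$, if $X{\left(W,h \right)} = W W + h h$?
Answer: $\frac{9694882}{2647133} \approx 3.6624$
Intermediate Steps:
$K{\left(L \right)} = 1 + L$
$X{\left(W,h \right)} = W^{2} + h^{2}$
$P{\left(R,M \right)} = 4 + M^{2}$ ($P{\left(R,M \right)} = M^{2} + \left(1 - 3\right)^{2} = M^{2} + \left(-2\right)^{2} = M^{2} + 4 = 4 + M^{2}$)
$\frac{9694882}{P{\left(2854,1627 \right)}} = \frac{9694882}{4 + 1627^{2}} = \frac{9694882}{4 + 2647129} = \frac{9694882}{2647133}$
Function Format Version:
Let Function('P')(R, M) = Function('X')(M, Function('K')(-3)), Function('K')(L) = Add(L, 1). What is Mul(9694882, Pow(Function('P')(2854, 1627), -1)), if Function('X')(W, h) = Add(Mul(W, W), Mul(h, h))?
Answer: Rational(9694882, 2647133) ≈ 3.6624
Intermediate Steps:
Function('K')(L) = Add(1, L)
Function('X')(W, h) = Add(Pow(W, 2), Pow(h, 2))
Function('P')(R, M) = Add(4, Pow(M, 2)) (Function('P')(R, M) = Add(Pow(M, 2), Pow(Add(1, -3), 2)) = Add(Pow(M, 2), Pow(-2, 2)) = Add(Pow(M, 2), 4) = Add(4, Pow(M, 2)))
Mul(9694882, Pow(Function('P')(2854, 1627), -1)) = Mul(9694882, Pow(Add(4, Pow(1627, 2)), -1)) = Mul(9694882, Pow(Add(4, 2647129), -1)) = Mul(9694882, Pow(2647133, -1)) = Mul(9694882, Rational(1, 2647133)) = Rational(9694882, 2647133)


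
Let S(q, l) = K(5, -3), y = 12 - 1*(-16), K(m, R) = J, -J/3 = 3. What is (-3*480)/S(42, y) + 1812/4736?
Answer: 189893/1184 ≈ 160.38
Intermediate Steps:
J = -9 (J = -3*3 = -9)
K(m, R) = -9
y = 28 (y = 12 + 16 = 28)
S(q, l) = -9
(-3*480)/S(42, y) + 1812/4736 = -3*480/(-9) + 1812/4736 = -1440*(-1/9) + 1812*(1/4736) = 160 + 453/1184 = 189893/1184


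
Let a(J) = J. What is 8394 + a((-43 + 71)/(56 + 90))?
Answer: 612776/73 ≈ 8394.2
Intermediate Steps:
8394 + a((-43 + 71)/(56 + 90)) = 8394 + (-43 + 71)/(56 + 90) = 8394 + 28/146 = 8394 + 28*(1/146) = 8394 + 14/73 = 612776/73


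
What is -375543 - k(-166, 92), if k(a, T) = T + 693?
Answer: -376328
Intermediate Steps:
k(a, T) = 693 + T
-375543 - k(-166, 92) = -375543 - (693 + 92) = -375543 - 1*785 = -375543 - 785 = -376328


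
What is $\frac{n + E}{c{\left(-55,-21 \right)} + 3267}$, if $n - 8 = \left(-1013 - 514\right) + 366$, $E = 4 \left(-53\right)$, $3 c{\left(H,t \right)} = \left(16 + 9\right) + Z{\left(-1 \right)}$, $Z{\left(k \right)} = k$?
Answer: $- \frac{273}{655} \approx -0.41679$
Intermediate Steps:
$c{\left(H,t \right)} = 8$ ($c{\left(H,t \right)} = \frac{\left(16 + 9\right) - 1}{3} = \frac{25 - 1}{3} = \frac{1}{3} \cdot 24 = 8$)
$E = -212$
$n = -1153$ ($n = 8 + \left(\left(-1013 - 514\right) + 366\right) = 8 + \left(-1527 + 366\right) = 8 - 1161 = -1153$)
$\frac{n + E}{c{\left(-55,-21 \right)} + 3267} = \frac{-1153 - 212}{8 + 3267} = - \frac{1365}{3275} = \left(-1365\right) \frac{1}{3275} = - \frac{273}{655}$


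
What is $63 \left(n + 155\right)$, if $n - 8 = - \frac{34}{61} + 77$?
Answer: $\frac{920178}{61} \approx 15085.0$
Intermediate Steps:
$n = \frac{5151}{61}$ ($n = 8 + \left(- \frac{34}{61} + 77\right) = 8 + \frac{4663}{61} = \frac{5151}{61} \approx 84.443$)
$63 \left(n + 155\right) = 63 \left(\frac{5151}{61} + 155\right) = 63 \cdot \frac{14606}{61} = \frac{920178}{61}$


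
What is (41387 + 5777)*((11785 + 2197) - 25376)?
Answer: -537386616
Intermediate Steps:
(41387 + 5777)*((11785 + 2197) - 25376) = 47164*(13982 - 25376) = 47164*(-11394) = -537386616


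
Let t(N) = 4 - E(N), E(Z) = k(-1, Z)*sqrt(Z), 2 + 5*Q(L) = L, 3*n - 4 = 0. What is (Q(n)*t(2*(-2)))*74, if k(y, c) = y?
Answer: -592/15 - 296*I/15 ≈ -39.467 - 19.733*I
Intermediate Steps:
n = 4/3 (n = 4/3 + (1/3)*0 = 4/3 + 0 = 4/3 ≈ 1.3333)
Q(L) = -2/5 + L/5
E(Z) = -sqrt(Z)
t(N) = 4 + sqrt(N) (t(N) = 4 - (-1)*sqrt(N) = 4 + sqrt(N))
(Q(n)*t(2*(-2)))*74 = ((-2/5 + (1/5)*(4/3))*(4 + sqrt(2*(-2))))*74 = ((-2/5 + 4/15)*(4 + sqrt(-4)))*74 = -2*(4 + 2*I)/15*74 = (-8/15 - 4*I/15)*74 = -592/15 - 296*I/15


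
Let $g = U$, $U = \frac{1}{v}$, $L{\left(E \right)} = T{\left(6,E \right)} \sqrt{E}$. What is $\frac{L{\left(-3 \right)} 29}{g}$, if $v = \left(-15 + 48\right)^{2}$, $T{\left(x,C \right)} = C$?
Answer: $- 94743 i \sqrt{3} \approx - 1.641 \cdot 10^{5} i$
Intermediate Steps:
$v = 1089$ ($v = 33^{2} = 1089$)
$L{\left(E \right)} = E^{\frac{3}{2}}$ ($L{\left(E \right)} = E \sqrt{E} = E^{\frac{3}{2}}$)
$U = \frac{1}{1089} \approx 0.00091827$
$g = \frac{1}{1089} \approx 0.00091827$
$\frac{L{\left(-3 \right)} 29}{g} = \left(-3\right)^{\frac{3}{2}} \cdot 29 \frac{1}{\frac{1}{1089}} = - 3 i \sqrt{3} \cdot 29 \cdot 1089 = - 87 i \sqrt{3} \cdot 1089 = - 94743 i \sqrt{3}$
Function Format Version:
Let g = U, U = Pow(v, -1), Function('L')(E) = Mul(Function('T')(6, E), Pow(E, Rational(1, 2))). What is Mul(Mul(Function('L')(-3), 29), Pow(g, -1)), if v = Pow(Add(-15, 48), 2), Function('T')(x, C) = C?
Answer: Mul(-94743, I, Pow(3, Rational(1, 2))) ≈ Mul(-1.6410e+5, I)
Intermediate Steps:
v = 1089 (v = Pow(33, 2) = 1089)
Function('L')(E) = Pow(E, Rational(3, 2)) (Function('L')(E) = Mul(E, Pow(E, Rational(1, 2))) = Pow(E, Rational(3, 2)))
U = Rational(1, 1089) (U = Pow(1089, -1) = Rational(1, 1089) ≈ 0.00091827)
g = Rational(1, 1089) ≈ 0.00091827
Mul(Mul(Function('L')(-3), 29), Pow(g, -1)) = Mul(Mul(Pow(-3, Rational(3, 2)), 29), Pow(Rational(1, 1089), -1)) = Mul(Mul(Mul(-3, I, Pow(3, Rational(1, 2))), 29), 1089) = Mul(Mul(-87, I, Pow(3, Rational(1, 2))), 1089) = Mul(-94743, I, Pow(3, Rational(1, 2)))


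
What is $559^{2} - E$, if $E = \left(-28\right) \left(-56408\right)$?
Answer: $-1266943$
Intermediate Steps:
$E = 1579424$
$559^{2} - E = 559^{2} - 1579424 = 312481 - 1579424 = -1266943$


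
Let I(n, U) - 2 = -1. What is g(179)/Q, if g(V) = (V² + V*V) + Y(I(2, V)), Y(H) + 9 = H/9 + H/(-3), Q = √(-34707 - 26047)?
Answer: -576655*I*√60754/546786 ≈ -259.95*I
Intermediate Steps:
I(n, U) = 1 (I(n, U) = 2 - 1 = 1)
Q = I*√60754 (Q = √(-60754) = I*√60754 ≈ 246.48*I)
Y(H) = -9 - 2*H/9 (Y(H) = -9 + (H/9 + H/(-3)) = -9 + (H*(⅑) + H*(-⅓)) = -9 + (H/9 - H/3) = -9 - 2*H/9)
g(V) = -83/9 + 2*V² (g(V) = (V² + V*V) + (-9 - 2/9*1) = (V² + V²) + (-9 - 2/9) = 2*V² - 83/9 = -83/9 + 2*V²)
g(179)/Q = (-83/9 + 2*179²)/((I*√60754)) = (-83/9 + 2*32041)*(-I*√60754/60754) = (-83/9 + 64082)*(-I*√60754/60754) = 576655*(-I*√60754/60754)/9 = -576655*I*√60754/546786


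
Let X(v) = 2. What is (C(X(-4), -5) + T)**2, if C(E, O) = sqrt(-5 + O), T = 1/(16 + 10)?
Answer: -6759/676 + I*sqrt(10)/13 ≈ -9.9985 + 0.24325*I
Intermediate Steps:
T = 1/26 ≈ 0.038462
(C(X(-4), -5) + T)**2 = (sqrt(-5 - 5) + 1/26)**2 = (sqrt(-10) + 1/26)**2 = (I*sqrt(10) + 1/26)**2 = (1/26 + I*sqrt(10))**2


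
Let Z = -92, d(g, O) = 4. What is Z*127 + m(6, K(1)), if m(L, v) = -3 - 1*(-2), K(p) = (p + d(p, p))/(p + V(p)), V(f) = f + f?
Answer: -11685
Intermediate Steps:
V(f) = 2*f
K(p) = (4 + p)/(3*p) (K(p) = (p + 4)/(p + 2*p) = (4 + p)/((3*p)) = (4 + p)*(1/(3*p)) = (4 + p)/(3*p))
m(L, v) = -1 (m(L, v) = -3 + 2 = -1)
Z*127 + m(6, K(1)) = -92*127 - 1 = -11684 - 1 = -11685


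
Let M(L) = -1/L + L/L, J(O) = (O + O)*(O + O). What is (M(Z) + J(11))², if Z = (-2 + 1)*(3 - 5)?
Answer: 938961/4 ≈ 2.3474e+5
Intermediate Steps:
Z = 2 (Z = -1*(-2) = 2)
J(O) = 4*O² (J(O) = (2*O)*(2*O) = 4*O²)
M(L) = 1 - 1/L (M(L) = -1/L + 1 = 1 - 1/L)
(M(Z) + J(11))² = ((-1 + 2)/2 + 4*11²)² = ((½)*1 + 4*121)² = (½ + 484)² = (969/2)² = 938961/4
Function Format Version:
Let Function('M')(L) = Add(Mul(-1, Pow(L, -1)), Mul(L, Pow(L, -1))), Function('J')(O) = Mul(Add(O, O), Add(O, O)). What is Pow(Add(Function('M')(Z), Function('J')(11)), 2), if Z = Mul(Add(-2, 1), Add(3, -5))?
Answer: Rational(938961, 4) ≈ 2.3474e+5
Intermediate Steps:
Z = 2 (Z = Mul(-1, -2) = 2)
Function('J')(O) = Mul(4, Pow(O, 2)) (Function('J')(O) = Mul(Mul(2, O), Mul(2, O)) = Mul(4, Pow(O, 2)))
Function('M')(L) = Add(1, Mul(-1, Pow(L, -1))) (Function('M')(L) = Add(Mul(-1, Pow(L, -1)), 1) = Add(1, Mul(-1, Pow(L, -1))))
Pow(Add(Function('M')(Z), Function('J')(11)), 2) = Pow(Add(Mul(Pow(2, -1), Add(-1, 2)), Mul(4, Pow(11, 2))), 2) = Pow(Add(Mul(Rational(1, 2), 1), Mul(4, 121)), 2) = Pow(Add(Rational(1, 2), 484), 2) = Pow(Rational(969, 2), 2) = Rational(938961, 4)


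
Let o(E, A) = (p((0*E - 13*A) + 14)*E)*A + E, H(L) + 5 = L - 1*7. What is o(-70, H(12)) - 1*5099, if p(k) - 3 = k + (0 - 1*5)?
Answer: -5169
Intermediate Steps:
H(L) = -12 + L (H(L) = -5 + (L - 1*7) = -5 + (L - 7) = -5 + (-7 + L) = -12 + L)
p(k) = -2 + k (p(k) = 3 + (k + (0 - 1*5)) = 3 + (k + (0 - 5)) = 3 + (k - 5) = 3 + (-5 + k) = -2 + k)
o(E, A) = E + A*E*(12 - 13*A) (o(E, A) = ((-2 + ((0*E - 13*A) + 14))*E)*A + E = ((-2 + ((0 - 13*A) + 14))*E)*A + E = ((-2 + (-13*A + 14))*E)*A + E = ((-2 + (14 - 13*A))*E)*A + E = ((12 - 13*A)*E)*A + E = (E*(12 - 13*A))*A + E = A*E*(12 - 13*A) + E = E + A*E*(12 - 13*A))
o(-70, H(12)) - 1*5099 = -1*(-70)*(-1 + (-12 + 12)*(-12 + 13*(-12 + 12))) - 1*5099 = -1*(-70)*(-1 + 0*(-12 + 13*0)) - 5099 = -1*(-70)*(-1 + 0*(-12 + 0)) - 5099 = -1*(-70)*(-1 + 0*(-12)) - 5099 = -1*(-70)*(-1 + 0) - 5099 = -1*(-70)*(-1) - 5099 = -70 - 5099 = -5169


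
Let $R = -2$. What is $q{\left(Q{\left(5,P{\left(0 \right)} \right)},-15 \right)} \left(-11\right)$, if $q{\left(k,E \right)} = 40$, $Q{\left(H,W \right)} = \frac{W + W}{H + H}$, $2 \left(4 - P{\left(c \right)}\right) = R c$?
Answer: $-440$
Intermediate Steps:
$P{\left(c \right)} = 4 + c$ ($P{\left(c \right)} = 4 - \frac{\left(-2\right) c}{2} = 4 + c$)
$Q{\left(H,W \right)} = \frac{W}{H}$ ($Q{\left(H,W \right)} = \frac{2 W}{2 H} = 2 W \frac{1}{2 H} = \frac{W}{H}$)
$q{\left(Q{\left(5,P{\left(0 \right)} \right)},-15 \right)} \left(-11\right) = 40 \left(-11\right) = -440$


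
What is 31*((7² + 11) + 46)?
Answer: 3286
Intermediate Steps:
31*((7² + 11) + 46) = 31*((49 + 11) + 46) = 31*(60 + 46) = 31*106 = 3286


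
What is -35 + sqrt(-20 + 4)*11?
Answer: -35 + 44*I ≈ -35.0 + 44.0*I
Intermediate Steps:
-35 + sqrt(-20 + 4)*11 = -35 + sqrt(-16)*11 = -35 + (4*I)*11 = -35 + 44*I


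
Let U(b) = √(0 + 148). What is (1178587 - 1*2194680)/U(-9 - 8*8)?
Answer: -1016093*√37/74 ≈ -83522.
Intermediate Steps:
U(b) = 2*√37 (U(b) = √148 = 2*√37)
(1178587 - 1*2194680)/U(-9 - 8*8) = (1178587 - 1*2194680)/((2*√37)) = (1178587 - 2194680)*(√37/74) = -1016093*√37/74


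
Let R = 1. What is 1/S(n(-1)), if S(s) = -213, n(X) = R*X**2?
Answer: -1/213 ≈ -0.0046948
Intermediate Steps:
n(X) = X**2 (n(X) = 1*X**2 = X**2)
1/S(n(-1)) = 1/(-213) = -1/213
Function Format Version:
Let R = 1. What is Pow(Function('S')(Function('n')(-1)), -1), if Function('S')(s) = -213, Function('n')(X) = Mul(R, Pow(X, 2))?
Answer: Rational(-1, 213) ≈ -0.0046948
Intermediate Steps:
Function('n')(X) = Pow(X, 2) (Function('n')(X) = Mul(1, Pow(X, 2)) = Pow(X, 2))
Pow(Function('S')(Function('n')(-1)), -1) = Pow(-213, -1) = Rational(-1, 213)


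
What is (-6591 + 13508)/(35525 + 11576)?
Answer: 6917/47101 ≈ 0.14685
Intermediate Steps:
(-6591 + 13508)/(35525 + 11576) = 6917/47101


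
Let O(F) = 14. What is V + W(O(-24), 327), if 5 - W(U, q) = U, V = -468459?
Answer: -468468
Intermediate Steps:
W(U, q) = 5 - U
V + W(O(-24), 327) = -468459 + (5 - 1*14) = -468459 + (5 - 14) = -468459 - 9 = -468468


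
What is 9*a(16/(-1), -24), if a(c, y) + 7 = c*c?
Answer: 2241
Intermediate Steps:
a(c, y) = -7 + c² (a(c, y) = -7 + c*c = -7 + c²)
9*a(16/(-1), -24) = 9*(-7 + (16/(-1))²) = 9*(-7 + (16*(-1))²) = 9*(-7 + (-16)²) = 9*(-7 + 256) = 9*249 = 2241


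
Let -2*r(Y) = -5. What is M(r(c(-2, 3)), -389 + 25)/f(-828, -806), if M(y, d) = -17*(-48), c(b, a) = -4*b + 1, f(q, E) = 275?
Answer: 816/275 ≈ 2.9673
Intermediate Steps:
c(b, a) = 1 - 4*b
r(Y) = 5/2 (r(Y) = -½*(-5) = 5/2)
M(y, d) = 816
M(r(c(-2, 3)), -389 + 25)/f(-828, -806) = 816/275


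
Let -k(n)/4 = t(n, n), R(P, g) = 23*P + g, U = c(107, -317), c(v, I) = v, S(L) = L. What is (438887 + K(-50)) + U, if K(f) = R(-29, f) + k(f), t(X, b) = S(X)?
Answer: 438477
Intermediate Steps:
t(X, b) = X
U = 107
R(P, g) = g + 23*P
k(n) = -4*n
K(f) = -667 - 3*f (K(f) = (f + 23*(-29)) - 4*f = (f - 667) - 4*f = (-667 + f) - 4*f = -667 - 3*f)
(438887 + K(-50)) + U = (438887 + (-667 - 3*(-50))) + 107 = (438887 + (-667 + 150)) + 107 = (438887 - 517) + 107 = 438370 + 107 = 438477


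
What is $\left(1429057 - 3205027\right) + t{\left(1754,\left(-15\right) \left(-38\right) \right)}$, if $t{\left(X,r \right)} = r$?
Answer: $-1775400$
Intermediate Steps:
$\left(1429057 - 3205027\right) + t{\left(1754,\left(-15\right) \left(-38\right) \right)} = \left(1429057 - 3205027\right) - -570 = -1775970 + 570 = -1775400$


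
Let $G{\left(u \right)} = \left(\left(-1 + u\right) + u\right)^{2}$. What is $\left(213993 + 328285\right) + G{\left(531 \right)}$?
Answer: $1667999$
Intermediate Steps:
$G{\left(u \right)} = \left(-1 + 2 u\right)^{2}$
$\left(213993 + 328285\right) + G{\left(531 \right)} = \left(213993 + 328285\right) + \left(-1 + 2 \cdot 531\right)^{2} = 542278 + \left(-1 + 1062\right)^{2} = 542278 + 1061^{2} = 542278 + 1125721 = 1667999$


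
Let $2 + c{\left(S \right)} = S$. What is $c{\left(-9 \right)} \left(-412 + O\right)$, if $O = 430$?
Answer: $-198$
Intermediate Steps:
$c{\left(S \right)} = -2 + S$
$c{\left(-9 \right)} \left(-412 + O\right) = \left(-2 - 9\right) \left(-412 + 430\right) = \left(-11\right) 18 = -198$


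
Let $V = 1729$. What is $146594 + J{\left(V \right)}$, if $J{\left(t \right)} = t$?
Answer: $148323$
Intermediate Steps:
$146594 + J{\left(V \right)} = 146594 + 1729 = 148323$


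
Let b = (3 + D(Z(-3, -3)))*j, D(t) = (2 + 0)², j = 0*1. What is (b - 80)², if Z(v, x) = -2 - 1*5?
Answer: 6400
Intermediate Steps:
Z(v, x) = -7 (Z(v, x) = -2 - 5 = -7)
j = 0
D(t) = 4 (D(t) = 2² = 4)
b = 0 (b = (3 + 4)*0 = 7*0 = 0)
(b - 80)² = (0 - 80)² = (-80)² = 6400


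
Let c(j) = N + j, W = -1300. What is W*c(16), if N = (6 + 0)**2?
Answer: -67600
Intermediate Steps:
N = 36 (N = 6**2 = 36)
c(j) = 36 + j
W*c(16) = -1300*(36 + 16) = -1300*52 = -67600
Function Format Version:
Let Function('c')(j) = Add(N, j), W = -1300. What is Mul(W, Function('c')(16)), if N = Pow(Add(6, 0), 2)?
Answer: -67600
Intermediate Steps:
N = 36 (N = Pow(6, 2) = 36)
Function('c')(j) = Add(36, j)
Mul(W, Function('c')(16)) = Mul(-1300, Add(36, 16)) = Mul(-1300, 52) = -67600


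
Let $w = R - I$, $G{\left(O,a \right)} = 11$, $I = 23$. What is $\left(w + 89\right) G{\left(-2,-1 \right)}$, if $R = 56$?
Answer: $1342$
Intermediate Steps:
$w = 33$ ($w = 56 - 23 = 33$)
$\left(w + 89\right) G{\left(-2,-1 \right)} = \left(33 + 89\right) 11 = 122 \cdot 11 = 1342$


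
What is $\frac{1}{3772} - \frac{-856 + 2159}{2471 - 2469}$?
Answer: $- \frac{2457457}{3772} \approx -651.5$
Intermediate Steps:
$\frac{1}{3772} - \frac{-856 + 2159}{2471 - 2469} = \frac{1}{3772} - \frac{1303}{2} = - \frac{2457457}{3772}$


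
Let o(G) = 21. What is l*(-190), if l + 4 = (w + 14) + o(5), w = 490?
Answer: -98990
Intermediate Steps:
l = 521 (l = -4 + ((490 + 14) + 21) = -4 + (504 + 21) = -4 + 525 = 521)
l*(-190) = 521*(-190) = -98990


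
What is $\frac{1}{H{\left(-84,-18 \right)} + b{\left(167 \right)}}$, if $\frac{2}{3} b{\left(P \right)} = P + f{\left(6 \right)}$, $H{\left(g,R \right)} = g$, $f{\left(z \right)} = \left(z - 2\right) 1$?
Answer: $\frac{2}{345} \approx 0.0057971$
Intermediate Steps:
$f{\left(z \right)} = -2 + z$ ($f{\left(z \right)} = \left(-2 + z\right) 1 = -2 + z$)
$b{\left(P \right)} = 6 + \frac{3 P}{2}$ ($b{\left(P \right)} = \frac{3 \left(P + \left(-2 + 6\right)\right)}{2} = \frac{3 \left(P + 4\right)}{2} = \frac{3 \left(4 + P\right)}{2} = 6 + \frac{3 P}{2}$)
$\frac{1}{H{\left(-84,-18 \right)} + b{\left(167 \right)}} = \frac{1}{-84 + \left(6 + \frac{3}{2} \cdot 167\right)} = \frac{1}{-84 + \left(6 + \frac{501}{2}\right)} = \frac{1}{-84 + \frac{513}{2}} = \frac{1}{\frac{345}{2}} = \frac{2}{345}$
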